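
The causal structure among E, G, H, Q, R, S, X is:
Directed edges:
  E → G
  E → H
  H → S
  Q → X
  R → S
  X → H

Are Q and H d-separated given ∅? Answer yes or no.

No — Q and H are d-connected given ∅.

Bayes-Ball from Q | ∅ reaches {H,S,X}.
H ∈ reach(Q|∅) ⇒ Q ⊥̸ H | ∅.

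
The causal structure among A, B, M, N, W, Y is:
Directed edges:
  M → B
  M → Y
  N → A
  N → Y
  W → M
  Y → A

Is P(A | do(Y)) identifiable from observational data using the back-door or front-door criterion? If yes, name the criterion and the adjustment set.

desc(Y)\{Y}={A}; candidates ⊆ {B,M,N,W}.
size 0: {}; under {} Y still reaches {A,B,M,N,W} ∋ A.
{N}: Y⊥A given {N} in G with Y→· removed — back-door holds.
P(A|do(Y)) = Σ_{N} P(A|Y,N)·P(N).

P(A|do(Y)): backdoor, adjust for {N}.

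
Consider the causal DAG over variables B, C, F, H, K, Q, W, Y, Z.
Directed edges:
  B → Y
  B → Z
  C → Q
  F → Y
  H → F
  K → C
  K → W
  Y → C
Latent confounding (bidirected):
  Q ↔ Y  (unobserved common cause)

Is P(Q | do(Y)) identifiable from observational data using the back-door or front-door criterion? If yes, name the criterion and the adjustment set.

P(Q|do(Y)): frontdoor, adjust for {C}.

desc(Y)\{Y}={C,Q}; candidates ⊆ {B,F,H,K,W,Z}.
Y↔Q: latent back-door arc(s) into Y.
size 0: {}; under {} Y still reaches {B,F,H,Q,Z} ∋ Q.
size 1: {B}, {F}, {H} …(+3); under {B} Y still reaches {F,H,Q} ∋ Q.
size 2: {B,F}, {B,H}, {B,K} …(+12); under {B,F} Y still reaches {Q} ∋ Q.
Y↔Q cannot be blocked by any observed set — no back-door set.
{C}: (i) intercepts every directed Y→Q path; (ii) no back-door Y→{C}; (iii) {Y} blocks every back-door {C}→Q. Front-door holds.
P(Q|do(Y)) = Σ_{C} P(C|Y) Σ_{Y'} P(Q|C,Y')P(Y').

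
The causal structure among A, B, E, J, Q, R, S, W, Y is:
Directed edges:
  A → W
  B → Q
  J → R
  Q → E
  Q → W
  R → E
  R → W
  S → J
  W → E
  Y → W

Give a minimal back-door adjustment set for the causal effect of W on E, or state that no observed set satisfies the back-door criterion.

desc(W)\{W}={E}; candidates ⊆ {A,B,J,Q,R,S,Y}.
size 0: {}; under {} W still reaches {A,B,E,J,Q,R,S,Y} ∋ E.
size 1: {A}, {B}, {J} …(+4); under {A} W still reaches {B,E,J,Q,R,S,Y} ∋ E.
{Q,R}: W⊥E given {Q,R} in G with W→· removed — back-door holds.

W→E: minimal back-door set {Q, R}.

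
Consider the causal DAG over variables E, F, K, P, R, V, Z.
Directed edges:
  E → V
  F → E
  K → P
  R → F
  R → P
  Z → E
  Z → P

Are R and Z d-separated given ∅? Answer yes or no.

Yes — R ⊥ Z | ∅.

Bayes-Ball from R | ∅ reaches {E,F,P,V}.
Z ∉ reach(R|∅) ⇒ R ⊥ Z | ∅.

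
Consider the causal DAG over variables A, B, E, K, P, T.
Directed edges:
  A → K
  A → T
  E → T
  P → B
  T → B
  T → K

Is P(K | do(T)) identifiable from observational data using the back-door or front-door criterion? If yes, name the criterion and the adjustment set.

P(K|do(T)): backdoor, adjust for {A}.

desc(T)\{T}={B,K}; candidates ⊆ {A,E,P}.
size 0: {}; under {} T still reaches {A,E,K} ∋ K.
{A}: T⊥K given {A} in G with T→· removed — back-door holds.
P(K|do(T)) = Σ_{A} P(K|T,A)·P(A).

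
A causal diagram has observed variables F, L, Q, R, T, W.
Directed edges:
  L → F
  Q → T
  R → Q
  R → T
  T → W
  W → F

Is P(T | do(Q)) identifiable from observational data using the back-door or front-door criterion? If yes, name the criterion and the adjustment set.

P(T|do(Q)): backdoor, adjust for {R}.

desc(Q)\{Q}={F,T,W}; candidates ⊆ {L,R}.
size 0: {}; under {} Q still reaches {F,R,T,W} ∋ T.
{R}: Q⊥T given {R} in G with Q→· removed — back-door holds.
P(T|do(Q)) = Σ_{R} P(T|Q,R)·P(R).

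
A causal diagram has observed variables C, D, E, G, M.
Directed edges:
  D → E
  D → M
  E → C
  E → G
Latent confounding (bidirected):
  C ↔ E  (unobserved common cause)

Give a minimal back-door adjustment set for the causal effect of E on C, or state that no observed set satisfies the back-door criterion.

desc(E)\{E}={C,G}; candidates ⊆ {D,M}.
E↔C: latent back-door arc(s) into E.
size 0: {}; under {} E still reaches {C,D,M} ∋ C.
size 1: {D}, {M}; under {D} E still reaches {C} ∋ C.
size 2: {D,M}; under {D,M} E still reaches {C} ∋ C.
E↔C cannot be blocked by any observed set — no back-door set.

E→C: no observed back-door set.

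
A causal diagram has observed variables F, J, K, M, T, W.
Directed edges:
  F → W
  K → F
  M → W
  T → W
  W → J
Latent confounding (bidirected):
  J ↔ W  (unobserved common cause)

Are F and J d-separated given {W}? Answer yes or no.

Bayes-Ball from F | {W} reaches {J,K,M,T}.
J ∈ reach(F|{W}) ⇒ F ⊥̸ J | {W}.

No — F and J are d-connected given {W}.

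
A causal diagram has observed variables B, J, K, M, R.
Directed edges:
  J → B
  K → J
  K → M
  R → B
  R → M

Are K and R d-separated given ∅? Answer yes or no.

Bayes-Ball from K | ∅ reaches {B,J,M}.
R ∉ reach(K|∅) ⇒ K ⊥ R | ∅.

Yes — K ⊥ R | ∅.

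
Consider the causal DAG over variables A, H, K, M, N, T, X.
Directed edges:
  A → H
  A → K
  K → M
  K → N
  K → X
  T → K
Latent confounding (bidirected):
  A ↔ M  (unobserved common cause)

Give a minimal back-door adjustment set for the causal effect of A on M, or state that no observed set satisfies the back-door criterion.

A→M: no observed back-door set.

desc(A)\{A}={H,K,M,N,X}; candidates ⊆ {T}.
A↔M: latent back-door arc(s) into A.
size 0: {}; under {} A still reaches {M} ∋ M.
size 1: {T}; under {T} A still reaches {M} ∋ M.
A↔M cannot be blocked by any observed set — no back-door set.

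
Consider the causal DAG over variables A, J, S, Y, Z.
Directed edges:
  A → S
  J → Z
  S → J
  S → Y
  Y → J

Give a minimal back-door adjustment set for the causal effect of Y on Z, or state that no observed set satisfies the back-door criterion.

Y→Z: minimal back-door set {S}.

desc(Y)\{Y}={J,Z}; candidates ⊆ {A,S}.
size 0: {}; under {} Y still reaches {A,J,S,Z} ∋ Z.
{S}: Y⊥Z given {S} in G with Y→· removed — back-door holds.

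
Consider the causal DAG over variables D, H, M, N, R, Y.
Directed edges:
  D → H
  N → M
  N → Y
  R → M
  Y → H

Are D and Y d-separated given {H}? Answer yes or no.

Bayes-Ball from D | {H} reaches {M,N,Y}.
Y ∈ reach(D|{H}) ⇒ D ⊥̸ Y | {H}.

No — D and Y are d-connected given {H}.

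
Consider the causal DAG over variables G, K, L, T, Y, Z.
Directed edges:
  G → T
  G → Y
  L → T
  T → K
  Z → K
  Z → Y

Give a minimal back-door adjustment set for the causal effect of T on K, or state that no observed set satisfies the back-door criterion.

desc(T)\{T}={K}; candidates ⊆ {G,L,Y,Z}.
∅: T⊥K given ∅ in G with T→· removed — back-door holds.

T→K: minimal back-door set ∅.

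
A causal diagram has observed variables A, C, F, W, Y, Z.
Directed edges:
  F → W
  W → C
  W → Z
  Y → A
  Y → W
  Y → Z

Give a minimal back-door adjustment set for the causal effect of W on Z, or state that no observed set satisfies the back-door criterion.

desc(W)\{W}={C,Z}; candidates ⊆ {A,F,Y}.
size 0: {}; under {} W still reaches {A,F,Y,Z} ∋ Z.
{Y}: W⊥Z given {Y} in G with W→· removed — back-door holds.

W→Z: minimal back-door set {Y}.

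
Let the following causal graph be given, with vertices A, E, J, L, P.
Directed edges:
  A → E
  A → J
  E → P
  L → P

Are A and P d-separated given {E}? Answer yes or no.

Yes — A ⊥ P | {E}.

Bayes-Ball from A | {E} reaches {J}.
P ∉ reach(A|{E}) ⇒ A ⊥ P | {E}.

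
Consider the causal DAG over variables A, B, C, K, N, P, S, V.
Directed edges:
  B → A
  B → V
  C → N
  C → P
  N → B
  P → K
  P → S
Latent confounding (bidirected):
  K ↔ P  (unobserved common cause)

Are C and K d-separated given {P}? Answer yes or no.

Bayes-Ball from C | {P} reaches {A,B,K,N,V}.
K ∈ reach(C|{P}) ⇒ C ⊥̸ K | {P}.

No — C and K are d-connected given {P}.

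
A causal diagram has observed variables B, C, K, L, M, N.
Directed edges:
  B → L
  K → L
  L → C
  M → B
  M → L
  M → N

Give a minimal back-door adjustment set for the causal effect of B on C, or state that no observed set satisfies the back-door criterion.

B→C: minimal back-door set {M}.

desc(B)\{B}={C,L}; candidates ⊆ {K,M,N}.
size 0: {}; under {} B still reaches {C,L,M,N} ∋ C.
{M}: B⊥C given {M} in G with B→· removed — back-door holds.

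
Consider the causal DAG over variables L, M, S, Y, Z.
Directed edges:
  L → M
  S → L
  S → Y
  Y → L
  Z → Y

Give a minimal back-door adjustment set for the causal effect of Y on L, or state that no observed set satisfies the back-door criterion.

desc(Y)\{Y}={L,M}; candidates ⊆ {S,Z}.
size 0: {}; under {} Y still reaches {L,M,S,Z} ∋ L.
{S}: Y⊥L given {S} in G with Y→· removed — back-door holds.

Y→L: minimal back-door set {S}.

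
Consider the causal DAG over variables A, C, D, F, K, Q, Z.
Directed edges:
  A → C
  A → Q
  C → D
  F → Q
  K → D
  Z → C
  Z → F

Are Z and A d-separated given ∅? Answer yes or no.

Bayes-Ball from Z | ∅ reaches {C,D,F,Q}.
A ∉ reach(Z|∅) ⇒ Z ⊥ A | ∅.

Yes — Z ⊥ A | ∅.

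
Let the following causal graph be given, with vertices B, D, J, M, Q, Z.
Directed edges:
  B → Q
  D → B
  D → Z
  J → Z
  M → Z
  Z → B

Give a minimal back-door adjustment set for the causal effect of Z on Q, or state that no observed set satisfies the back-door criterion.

Z→Q: minimal back-door set {D}.

desc(Z)\{Z}={B,Q}; candidates ⊆ {D,J,M}.
size 0: {}; under {} Z still reaches {B,D,J,M,Q} ∋ Q.
{D}: Z⊥Q given {D} in G with Z→· removed — back-door holds.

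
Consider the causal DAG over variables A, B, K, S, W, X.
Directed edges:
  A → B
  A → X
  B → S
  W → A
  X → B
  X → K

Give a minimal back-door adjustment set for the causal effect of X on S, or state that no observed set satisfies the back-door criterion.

X→S: minimal back-door set {A}.

desc(X)\{X}={B,K,S}; candidates ⊆ {A,W}.
size 0: {}; under {} X still reaches {A,B,S,W} ∋ S.
{A}: X⊥S given {A} in G with X→· removed — back-door holds.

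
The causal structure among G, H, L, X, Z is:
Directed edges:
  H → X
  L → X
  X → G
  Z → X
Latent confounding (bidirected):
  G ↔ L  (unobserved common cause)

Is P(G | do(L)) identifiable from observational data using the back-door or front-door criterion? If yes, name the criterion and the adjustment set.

desc(L)\{L}={G,X}; candidates ⊆ {H,Z}.
L↔G: latent back-door arc(s) into L.
size 0: {}; under {} L still reaches {G} ∋ G.
size 1: {H}, {Z}; under {H} L still reaches {G} ∋ G.
size 2: {H,Z}; under {H,Z} L still reaches {G} ∋ G.
L↔G cannot be blocked by any observed set — no back-door set.
{X}: (i) intercepts every directed L→G path; (ii) no back-door L→{X}; (iii) {L} blocks every back-door {X}→G. Front-door holds.
P(G|do(L)) = Σ_{X} P(X|L) Σ_{L'} P(G|X,L')P(L').

P(G|do(L)): frontdoor, adjust for {X}.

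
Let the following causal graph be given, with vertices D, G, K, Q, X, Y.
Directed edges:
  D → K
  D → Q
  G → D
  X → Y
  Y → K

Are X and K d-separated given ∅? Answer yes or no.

Bayes-Ball from X | ∅ reaches {K,Y}.
K ∈ reach(X|∅) ⇒ X ⊥̸ K | ∅.

No — X and K are d-connected given ∅.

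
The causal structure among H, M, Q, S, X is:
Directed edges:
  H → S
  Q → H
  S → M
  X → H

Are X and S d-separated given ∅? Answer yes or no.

No — X and S are d-connected given ∅.

Bayes-Ball from X | ∅ reaches {H,M,S}.
S ∈ reach(X|∅) ⇒ X ⊥̸ S | ∅.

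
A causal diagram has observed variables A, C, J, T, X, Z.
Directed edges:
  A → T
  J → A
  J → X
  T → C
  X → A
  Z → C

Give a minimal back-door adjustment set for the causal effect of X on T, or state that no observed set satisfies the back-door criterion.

X→T: minimal back-door set {J}.

desc(X)\{X}={A,C,T}; candidates ⊆ {J,Z}.
size 0: {}; under {} X still reaches {A,C,J,T} ∋ T.
{J}: X⊥T given {J} in G with X→· removed — back-door holds.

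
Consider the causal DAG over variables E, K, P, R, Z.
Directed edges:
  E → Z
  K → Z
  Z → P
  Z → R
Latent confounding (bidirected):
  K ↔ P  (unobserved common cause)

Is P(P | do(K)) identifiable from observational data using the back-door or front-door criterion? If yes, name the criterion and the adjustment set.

desc(K)\{K}={P,R,Z}; candidates ⊆ {E}.
K↔P: latent back-door arc(s) into K.
size 0: {}; under {} K still reaches {P} ∋ P.
size 1: {E}; under {E} K still reaches {P} ∋ P.
K↔P cannot be blocked by any observed set — no back-door set.
{Z}: (i) intercepts every directed K→P path; (ii) no back-door K→{Z}; (iii) {K} blocks every back-door {Z}→P. Front-door holds.
P(P|do(K)) = Σ_{Z} P(Z|K) Σ_{K'} P(P|Z,K')P(K').

P(P|do(K)): frontdoor, adjust for {Z}.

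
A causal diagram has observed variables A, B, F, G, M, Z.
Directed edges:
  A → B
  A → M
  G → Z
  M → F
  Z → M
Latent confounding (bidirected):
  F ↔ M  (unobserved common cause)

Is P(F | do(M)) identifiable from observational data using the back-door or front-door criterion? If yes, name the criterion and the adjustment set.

desc(M)\{M}={F}; candidates ⊆ {A,B,G,Z}.
M↔F: latent back-door arc(s) into M.
size 0: {}; under {} M still reaches {A,B,F,G,Z} ∋ F.
size 1: {A}, {B}, {G} …(+1); under {A} M still reaches {F,G,Z} ∋ F.
size 2: {A,B}, {A,G}, {A,Z} …(+3); under {A,B} M still reaches {F,G,Z} ∋ F.
M↔F cannot be blocked by any observed set — no back-door set.
No mediator lies on a directed M→…→F path.
Neither criterion identifies P(F|do(M)) in this graph.

P(F|do(M)): not identifiable (no BD/FD set).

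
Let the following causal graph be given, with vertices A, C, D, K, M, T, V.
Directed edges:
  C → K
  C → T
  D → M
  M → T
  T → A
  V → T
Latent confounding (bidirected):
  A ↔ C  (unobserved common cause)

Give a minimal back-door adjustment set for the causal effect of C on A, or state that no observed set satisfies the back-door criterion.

desc(C)\{C}={A,K,T}; candidates ⊆ {D,M,V}.
C↔A: latent back-door arc(s) into C.
size 0: {}; under {} C still reaches {A} ∋ A.
size 1: {D}, {M}, {V}; under {D} C still reaches {A} ∋ A.
size 2: {D,M}, {D,V}, {M,V}; under {D,M} C still reaches {A} ∋ A.
C↔A cannot be blocked by any observed set — no back-door set.

C→A: no observed back-door set.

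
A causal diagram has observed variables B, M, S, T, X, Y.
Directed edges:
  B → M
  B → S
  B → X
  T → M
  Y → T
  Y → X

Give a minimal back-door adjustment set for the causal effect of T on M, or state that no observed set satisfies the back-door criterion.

T→M: minimal back-door set ∅.

desc(T)\{T}={M}; candidates ⊆ {B,S,X,Y}.
∅: T⊥M given ∅ in G with T→· removed — back-door holds.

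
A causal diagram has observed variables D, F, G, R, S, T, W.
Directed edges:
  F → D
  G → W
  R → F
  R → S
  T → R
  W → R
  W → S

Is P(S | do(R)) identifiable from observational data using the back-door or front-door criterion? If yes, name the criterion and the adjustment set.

desc(R)\{R}={D,F,S}; candidates ⊆ {G,T,W}.
size 0: {}; under {} R still reaches {G,S,T,W} ∋ S.
{W}: R⊥S given {W} in G with R→· removed — back-door holds.
P(S|do(R)) = Σ_{W} P(S|R,W)·P(W).

P(S|do(R)): backdoor, adjust for {W}.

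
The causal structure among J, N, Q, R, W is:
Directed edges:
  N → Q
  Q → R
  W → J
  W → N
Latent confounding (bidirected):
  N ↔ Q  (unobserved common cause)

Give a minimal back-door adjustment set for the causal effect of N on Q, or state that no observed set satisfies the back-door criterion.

desc(N)\{N}={Q,R}; candidates ⊆ {J,W}.
N↔Q: latent back-door arc(s) into N.
size 0: {}; under {} N still reaches {J,Q,R,W} ∋ Q.
size 1: {J}, {W}; under {J} N still reaches {Q,R,W} ∋ Q.
size 2: {J,W}; under {J,W} N still reaches {Q,R} ∋ Q.
N↔Q cannot be blocked by any observed set — no back-door set.

N→Q: no observed back-door set.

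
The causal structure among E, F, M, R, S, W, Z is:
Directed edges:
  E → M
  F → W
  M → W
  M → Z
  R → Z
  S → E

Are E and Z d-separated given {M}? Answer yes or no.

Yes — E ⊥ Z | {M}.

Bayes-Ball from E | {M} reaches {S}.
Z ∉ reach(E|{M}) ⇒ E ⊥ Z | {M}.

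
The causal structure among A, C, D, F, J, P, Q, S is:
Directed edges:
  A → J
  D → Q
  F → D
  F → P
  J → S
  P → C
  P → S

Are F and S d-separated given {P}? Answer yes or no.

Yes — F ⊥ S | {P}.

Bayes-Ball from F | {P} reaches {D,Q}.
S ∉ reach(F|{P}) ⇒ F ⊥ S | {P}.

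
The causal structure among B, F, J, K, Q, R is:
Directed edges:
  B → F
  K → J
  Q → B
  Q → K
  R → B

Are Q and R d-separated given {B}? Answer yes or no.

No — Q and R are d-connected given {B}.

Bayes-Ball from Q | {B} reaches {J,K,R}.
R ∈ reach(Q|{B}) ⇒ Q ⊥̸ R | {B}.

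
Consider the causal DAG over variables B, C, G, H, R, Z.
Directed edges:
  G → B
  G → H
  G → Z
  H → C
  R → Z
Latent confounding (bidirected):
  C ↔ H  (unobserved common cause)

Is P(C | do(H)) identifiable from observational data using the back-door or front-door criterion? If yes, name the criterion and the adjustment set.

desc(H)\{H}={C}; candidates ⊆ {B,G,R,Z}.
H↔C: latent back-door arc(s) into H.
size 0: {}; under {} H still reaches {B,C,G,Z} ∋ C.
size 1: {B}, {G}, {R} …(+1); under {B} H still reaches {C,G,Z} ∋ C.
size 2: {B,G}, {B,R}, {B,Z} …(+3); under {B,G} H still reaches {C} ∋ C.
H↔C cannot be blocked by any observed set — no back-door set.
No mediator lies on a directed H→…→C path.
Neither criterion identifies P(C|do(H)) in this graph.

P(C|do(H)): not identifiable (no BD/FD set).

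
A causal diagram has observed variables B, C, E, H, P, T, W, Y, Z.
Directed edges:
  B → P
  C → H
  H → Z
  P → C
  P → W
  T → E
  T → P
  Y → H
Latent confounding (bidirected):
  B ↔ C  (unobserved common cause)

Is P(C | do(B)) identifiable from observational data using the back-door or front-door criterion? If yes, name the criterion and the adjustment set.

P(C|do(B)): frontdoor, adjust for {P}.

desc(B)\{B}={C,H,P,W,Z}; candidates ⊆ {E,T,Y}.
B↔C: latent back-door arc(s) into B.
size 0: {}; under {} B still reaches {C,H,Z} ∋ C.
size 1: {E}, {T}, {Y}; under {E} B still reaches {C,H,Z} ∋ C.
size 2: {E,T}, {E,Y}, {T,Y}; under {E,T} B still reaches {C,H,Z} ∋ C.
B↔C cannot be blocked by any observed set — no back-door set.
{P}: (i) intercepts every directed B→C path; (ii) no back-door B→{P}; (iii) {B} blocks every back-door {P}→C. Front-door holds.
P(C|do(B)) = Σ_{P} P(P|B) Σ_{B'} P(C|P,B')P(B').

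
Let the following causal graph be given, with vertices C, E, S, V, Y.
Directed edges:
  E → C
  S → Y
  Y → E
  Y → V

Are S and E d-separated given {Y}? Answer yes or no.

Bayes-Ball from S | {Y} reaches ∅.
E ∉ reach(S|{Y}) ⇒ S ⊥ E | {Y}.

Yes — S ⊥ E | {Y}.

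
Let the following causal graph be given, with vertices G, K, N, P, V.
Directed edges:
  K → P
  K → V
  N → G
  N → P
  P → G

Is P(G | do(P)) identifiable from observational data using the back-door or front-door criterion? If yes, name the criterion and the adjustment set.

P(G|do(P)): backdoor, adjust for {N}.

desc(P)\{P}={G}; candidates ⊆ {K,N,V}.
size 0: {}; under {} P still reaches {G,K,N,V} ∋ G.
{N}: P⊥G given {N} in G with P→· removed — back-door holds.
P(G|do(P)) = Σ_{N} P(G|P,N)·P(N).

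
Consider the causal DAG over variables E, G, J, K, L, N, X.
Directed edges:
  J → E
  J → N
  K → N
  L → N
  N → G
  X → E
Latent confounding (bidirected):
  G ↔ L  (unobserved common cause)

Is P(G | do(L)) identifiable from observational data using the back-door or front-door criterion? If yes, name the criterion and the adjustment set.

P(G|do(L)): frontdoor, adjust for {N}.

desc(L)\{L}={G,N}; candidates ⊆ {E,J,K,X}.
L↔G: latent back-door arc(s) into L.
size 0: {}; under {} L still reaches {G} ∋ G.
size 1: {E}, {J}, {K} …(+1); under {E} L still reaches {G} ∋ G.
size 2: {E,J}, {E,K}, {E,X} …(+3); under {E,J} L still reaches {G} ∋ G.
L↔G cannot be blocked by any observed set — no back-door set.
{N}: (i) intercepts every directed L→G path; (ii) no back-door L→{N}; (iii) {L} blocks every back-door {N}→G. Front-door holds.
P(G|do(L)) = Σ_{N} P(N|L) Σ_{L'} P(G|N,L')P(L').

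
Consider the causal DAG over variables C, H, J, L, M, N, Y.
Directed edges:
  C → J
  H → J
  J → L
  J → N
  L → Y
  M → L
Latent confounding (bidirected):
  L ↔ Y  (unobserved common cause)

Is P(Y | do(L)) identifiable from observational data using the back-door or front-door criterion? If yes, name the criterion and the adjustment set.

P(Y|do(L)): not identifiable (no BD/FD set).

desc(L)\{L}={Y}; candidates ⊆ {C,H,J,M,N}.
L↔Y: latent back-door arc(s) into L.
size 0: {}; under {} L still reaches {C,H,J,M,N,Y} ∋ Y.
size 1: {C}, {H}, {J} …(+2); under {C} L still reaches {H,J,M,N,Y} ∋ Y.
size 2: {C,H}, {C,J}, {C,M} …(+7); under {C,H} L still reaches {J,M,N,Y} ∋ Y.
L↔Y cannot be blocked by any observed set — no back-door set.
No mediator lies on a directed L→…→Y path.
Neither criterion identifies P(Y|do(L)) in this graph.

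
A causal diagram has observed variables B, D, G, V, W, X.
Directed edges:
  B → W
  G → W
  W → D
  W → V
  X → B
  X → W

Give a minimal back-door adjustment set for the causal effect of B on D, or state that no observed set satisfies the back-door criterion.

desc(B)\{B}={D,V,W}; candidates ⊆ {G,X}.
size 0: {}; under {} B still reaches {D,V,W,X} ∋ D.
{X}: B⊥D given {X} in G with B→· removed — back-door holds.

B→D: minimal back-door set {X}.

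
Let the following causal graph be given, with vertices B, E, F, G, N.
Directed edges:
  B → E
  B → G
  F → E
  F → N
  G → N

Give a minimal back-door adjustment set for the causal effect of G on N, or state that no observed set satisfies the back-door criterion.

G→N: minimal back-door set ∅.

desc(G)\{G}={N}; candidates ⊆ {B,E,F}.
∅: G⊥N given ∅ in G with G→· removed — back-door holds.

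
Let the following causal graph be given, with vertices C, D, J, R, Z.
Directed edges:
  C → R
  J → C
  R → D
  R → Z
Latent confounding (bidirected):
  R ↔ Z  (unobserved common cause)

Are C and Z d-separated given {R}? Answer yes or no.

No — C and Z are d-connected given {R}.

Bayes-Ball from C | {R} reaches {J,Z}.
Z ∈ reach(C|{R}) ⇒ C ⊥̸ Z | {R}.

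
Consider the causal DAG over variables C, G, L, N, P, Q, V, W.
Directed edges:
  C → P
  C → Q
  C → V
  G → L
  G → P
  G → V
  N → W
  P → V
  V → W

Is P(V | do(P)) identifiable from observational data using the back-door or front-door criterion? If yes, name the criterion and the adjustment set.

desc(P)\{P}={V,W}; candidates ⊆ {C,G,L,N,Q}.
size 0: {}; under {} P still reaches {C,G,L,Q,V,W} ∋ V.
size 1: {C}, {G}, {L} …(+2); under {C} P still reaches {G,L,V,W} ∋ V.
{C,G}: P⊥V given {C,G} in G with P→· removed — back-door holds.
P(V|do(P)) = Σ_{C,G} P(V|P,C,G)·P(C,G).

P(V|do(P)): backdoor, adjust for {C, G}.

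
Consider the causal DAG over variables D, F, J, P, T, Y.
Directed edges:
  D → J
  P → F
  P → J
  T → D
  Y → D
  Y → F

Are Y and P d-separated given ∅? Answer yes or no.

Yes — Y ⊥ P | ∅.

Bayes-Ball from Y | ∅ reaches {D,F,J}.
P ∉ reach(Y|∅) ⇒ Y ⊥ P | ∅.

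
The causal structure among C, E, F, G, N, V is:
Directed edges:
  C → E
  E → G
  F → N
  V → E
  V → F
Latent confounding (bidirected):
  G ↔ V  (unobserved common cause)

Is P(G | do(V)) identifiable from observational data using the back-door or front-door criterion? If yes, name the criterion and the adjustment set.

P(G|do(V)): frontdoor, adjust for {E}.

desc(V)\{V}={E,F,G,N}; candidates ⊆ {C}.
V↔G: latent back-door arc(s) into V.
size 0: {}; under {} V still reaches {G} ∋ G.
size 1: {C}; under {C} V still reaches {G} ∋ G.
V↔G cannot be blocked by any observed set — no back-door set.
{E}: (i) intercepts every directed V→G path; (ii) no back-door V→{E}; (iii) {V} blocks every back-door {E}→G. Front-door holds.
P(G|do(V)) = Σ_{E} P(E|V) Σ_{V'} P(G|E,V')P(V').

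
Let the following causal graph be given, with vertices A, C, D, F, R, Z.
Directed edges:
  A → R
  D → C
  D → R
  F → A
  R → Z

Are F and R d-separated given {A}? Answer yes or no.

Bayes-Ball from F | {A} reaches ∅.
R ∉ reach(F|{A}) ⇒ F ⊥ R | {A}.

Yes — F ⊥ R | {A}.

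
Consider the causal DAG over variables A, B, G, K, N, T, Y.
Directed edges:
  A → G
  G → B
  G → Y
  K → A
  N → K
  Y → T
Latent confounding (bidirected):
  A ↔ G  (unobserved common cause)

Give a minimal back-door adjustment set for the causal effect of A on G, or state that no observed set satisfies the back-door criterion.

A→G: no observed back-door set.

desc(A)\{A}={B,G,T,Y}; candidates ⊆ {K,N}.
A↔G: latent back-door arc(s) into A.
size 0: {}; under {} A still reaches {B,G,K,N,T,Y} ∋ G.
size 1: {K}, {N}; under {K} A still reaches {B,G,T,Y} ∋ G.
size 2: {K,N}; under {K,N} A still reaches {B,G,T,Y} ∋ G.
A↔G cannot be blocked by any observed set — no back-door set.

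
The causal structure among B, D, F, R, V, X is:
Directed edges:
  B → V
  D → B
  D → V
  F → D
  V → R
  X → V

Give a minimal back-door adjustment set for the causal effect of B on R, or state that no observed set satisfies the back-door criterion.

desc(B)\{B}={R,V}; candidates ⊆ {D,F,X}.
size 0: {}; under {} B still reaches {D,F,R,V} ∋ R.
{D}: B⊥R given {D} in G with B→· removed — back-door holds.

B→R: minimal back-door set {D}.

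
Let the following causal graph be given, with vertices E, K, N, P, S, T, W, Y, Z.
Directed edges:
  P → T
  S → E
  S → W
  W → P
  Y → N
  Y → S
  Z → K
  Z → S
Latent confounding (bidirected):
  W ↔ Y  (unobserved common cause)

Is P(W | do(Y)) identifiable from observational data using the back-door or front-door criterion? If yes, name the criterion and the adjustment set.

desc(Y)\{Y}={E,N,P,S,T,W}; candidates ⊆ {K,Z}.
Y↔W: latent back-door arc(s) into Y.
size 0: {}; under {} Y still reaches {P,T,W} ∋ W.
size 1: {K}, {Z}; under {K} Y still reaches {P,T,W} ∋ W.
size 2: {K,Z}; under {K,Z} Y still reaches {P,T,W} ∋ W.
Y↔W cannot be blocked by any observed set — no back-door set.
{S}: (i) intercepts every directed Y→W path; (ii) no back-door Y→{S}; (iii) {Y} blocks every back-door {S}→W. Front-door holds.
P(W|do(Y)) = Σ_{S} P(S|Y) Σ_{Y'} P(W|S,Y')P(Y').

P(W|do(Y)): frontdoor, adjust for {S}.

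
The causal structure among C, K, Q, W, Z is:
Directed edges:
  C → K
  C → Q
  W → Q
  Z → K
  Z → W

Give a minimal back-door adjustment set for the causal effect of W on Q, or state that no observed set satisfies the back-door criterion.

W→Q: minimal back-door set ∅.

desc(W)\{W}={Q}; candidates ⊆ {C,K,Z}.
∅: W⊥Q given ∅ in G with W→· removed — back-door holds.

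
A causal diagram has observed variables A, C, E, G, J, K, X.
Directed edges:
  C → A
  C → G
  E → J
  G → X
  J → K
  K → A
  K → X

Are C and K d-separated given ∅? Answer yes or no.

Bayes-Ball from C | ∅ reaches {A,G,X}.
K ∉ reach(C|∅) ⇒ C ⊥ K | ∅.

Yes — C ⊥ K | ∅.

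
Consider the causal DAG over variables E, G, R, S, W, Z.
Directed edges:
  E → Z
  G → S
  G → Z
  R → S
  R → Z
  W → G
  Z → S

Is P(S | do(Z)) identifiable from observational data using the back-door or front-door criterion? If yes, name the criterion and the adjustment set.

desc(Z)\{Z}={S}; candidates ⊆ {E,G,R,W}.
size 0: {}; under {} Z still reaches {E,G,R,S,W} ∋ S.
size 1: {E}, {G}, {R} …(+1); under {E} Z still reaches {G,R,S,W} ∋ S.
{G,R}: Z⊥S given {G,R} in G with Z→· removed — back-door holds.
P(S|do(Z)) = Σ_{G,R} P(S|Z,G,R)·P(G,R).

P(S|do(Z)): backdoor, adjust for {G, R}.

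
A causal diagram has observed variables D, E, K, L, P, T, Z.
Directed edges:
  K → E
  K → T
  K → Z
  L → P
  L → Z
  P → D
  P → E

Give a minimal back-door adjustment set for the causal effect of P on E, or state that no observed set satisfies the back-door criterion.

desc(P)\{P}={D,E}; candidates ⊆ {K,L,T,Z}.
∅: P⊥E given ∅ in G with P→· removed — back-door holds.

P→E: minimal back-door set ∅.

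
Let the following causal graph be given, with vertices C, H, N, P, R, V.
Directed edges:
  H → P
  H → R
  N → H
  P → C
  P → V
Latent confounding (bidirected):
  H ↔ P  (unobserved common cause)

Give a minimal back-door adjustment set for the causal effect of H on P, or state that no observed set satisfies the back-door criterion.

H→P: no observed back-door set.

desc(H)\{H}={C,P,R,V}; candidates ⊆ {N}.
H↔P: latent back-door arc(s) into H.
size 0: {}; under {} H still reaches {C,N,P,V} ∋ P.
size 1: {N}; under {N} H still reaches {C,P,V} ∋ P.
H↔P cannot be blocked by any observed set — no back-door set.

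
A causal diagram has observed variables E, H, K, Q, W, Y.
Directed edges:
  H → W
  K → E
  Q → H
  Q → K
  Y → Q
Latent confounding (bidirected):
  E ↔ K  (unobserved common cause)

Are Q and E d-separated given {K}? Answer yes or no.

Bayes-Ball from Q | {K} reaches {E,H,W,Y}.
E ∈ reach(Q|{K}) ⇒ Q ⊥̸ E | {K}.

No — Q and E are d-connected given {K}.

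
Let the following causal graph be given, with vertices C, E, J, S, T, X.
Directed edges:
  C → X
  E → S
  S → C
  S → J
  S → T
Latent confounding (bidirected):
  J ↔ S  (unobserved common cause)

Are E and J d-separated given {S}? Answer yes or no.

Bayes-Ball from E | {S} reaches {J}.
J ∈ reach(E|{S}) ⇒ E ⊥̸ J | {S}.

No — E and J are d-connected given {S}.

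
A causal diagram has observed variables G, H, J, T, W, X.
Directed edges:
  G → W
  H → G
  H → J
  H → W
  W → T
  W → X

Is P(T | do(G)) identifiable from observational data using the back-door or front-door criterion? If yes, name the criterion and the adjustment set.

desc(G)\{G}={T,W,X}; candidates ⊆ {H,J}.
size 0: {}; under {} G still reaches {H,J,T,W,X} ∋ T.
{H}: G⊥T given {H} in G with G→· removed — back-door holds.
P(T|do(G)) = Σ_{H} P(T|G,H)·P(H).

P(T|do(G)): backdoor, adjust for {H}.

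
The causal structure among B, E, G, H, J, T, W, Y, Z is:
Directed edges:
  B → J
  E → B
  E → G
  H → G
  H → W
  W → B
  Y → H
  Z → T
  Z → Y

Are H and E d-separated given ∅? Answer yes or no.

Yes — H ⊥ E | ∅.

Bayes-Ball from H | ∅ reaches {B,G,J,T,W,Y,Z}.
E ∉ reach(H|∅) ⇒ H ⊥ E | ∅.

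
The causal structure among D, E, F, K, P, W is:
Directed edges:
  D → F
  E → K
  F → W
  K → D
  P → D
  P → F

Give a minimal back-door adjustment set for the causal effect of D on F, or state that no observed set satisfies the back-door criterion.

D→F: minimal back-door set {P}.

desc(D)\{D}={F,W}; candidates ⊆ {E,K,P}.
size 0: {}; under {} D still reaches {E,F,K,P,W} ∋ F.
{P}: D⊥F given {P} in G with D→· removed — back-door holds.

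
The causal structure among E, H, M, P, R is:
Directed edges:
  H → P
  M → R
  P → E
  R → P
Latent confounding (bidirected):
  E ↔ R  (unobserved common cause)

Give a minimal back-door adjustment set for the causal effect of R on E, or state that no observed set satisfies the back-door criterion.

desc(R)\{R}={E,P}; candidates ⊆ {H,M}.
R↔E: latent back-door arc(s) into R.
size 0: {}; under {} R still reaches {E,M} ∋ E.
size 1: {H}, {M}; under {H} R still reaches {E,M} ∋ E.
size 2: {H,M}; under {H,M} R still reaches {E} ∋ E.
R↔E cannot be blocked by any observed set — no back-door set.

R→E: no observed back-door set.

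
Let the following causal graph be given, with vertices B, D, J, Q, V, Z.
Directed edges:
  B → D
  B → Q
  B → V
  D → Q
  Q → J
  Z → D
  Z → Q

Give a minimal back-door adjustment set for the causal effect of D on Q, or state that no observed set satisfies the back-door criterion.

D→Q: minimal back-door set {B, Z}.

desc(D)\{D}={J,Q}; candidates ⊆ {B,V,Z}.
size 0: {}; under {} D still reaches {B,J,Q,V,Z} ∋ Q.
size 1: {B}, {V}, {Z}; under {B} D still reaches {J,Q,Z} ∋ Q.
{B,Z}: D⊥Q given {B,Z} in G with D→· removed — back-door holds.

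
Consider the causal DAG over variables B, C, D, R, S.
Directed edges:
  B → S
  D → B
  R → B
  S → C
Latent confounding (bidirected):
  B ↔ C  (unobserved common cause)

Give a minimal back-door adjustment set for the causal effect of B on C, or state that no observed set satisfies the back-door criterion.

desc(B)\{B}={C,S}; candidates ⊆ {D,R}.
B↔C: latent back-door arc(s) into B.
size 0: {}; under {} B still reaches {C,D,R} ∋ C.
size 1: {D}, {R}; under {D} B still reaches {C,R} ∋ C.
size 2: {D,R}; under {D,R} B still reaches {C} ∋ C.
B↔C cannot be blocked by any observed set — no back-door set.

B→C: no observed back-door set.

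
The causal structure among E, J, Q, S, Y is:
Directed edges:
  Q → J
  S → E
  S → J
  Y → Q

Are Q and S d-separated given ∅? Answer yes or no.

Yes — Q ⊥ S | ∅.

Bayes-Ball from Q | ∅ reaches {J,Y}.
S ∉ reach(Q|∅) ⇒ Q ⊥ S | ∅.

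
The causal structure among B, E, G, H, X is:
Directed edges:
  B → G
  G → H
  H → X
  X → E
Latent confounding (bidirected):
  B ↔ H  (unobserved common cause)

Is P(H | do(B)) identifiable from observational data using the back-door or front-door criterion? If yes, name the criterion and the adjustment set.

P(H|do(B)): frontdoor, adjust for {G}.

desc(B)\{B}={E,G,H,X}; candidates ⊆ {—}.
B↔H: latent back-door arc(s) into B.
size 0: {}; under {} B still reaches {E,H,X} ∋ H.
B↔H cannot be blocked by any observed set — no back-door set.
{G}: (i) intercepts every directed B→H path; (ii) no back-door B→{G}; (iii) {B} blocks every back-door {G}→H. Front-door holds.
P(H|do(B)) = Σ_{G} P(G|B) Σ_{B'} P(H|G,B')P(B').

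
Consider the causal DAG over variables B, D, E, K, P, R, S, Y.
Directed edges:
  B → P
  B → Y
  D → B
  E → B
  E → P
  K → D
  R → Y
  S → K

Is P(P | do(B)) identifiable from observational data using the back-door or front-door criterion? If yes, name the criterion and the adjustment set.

P(P|do(B)): backdoor, adjust for {E}.

desc(B)\{B}={P,Y}; candidates ⊆ {D,E,K,R,S}.
size 0: {}; under {} B still reaches {D,E,K,P,S} ∋ P.
{E}: B⊥P given {E} in G with B→· removed — back-door holds.
P(P|do(B)) = Σ_{E} P(P|B,E)·P(E).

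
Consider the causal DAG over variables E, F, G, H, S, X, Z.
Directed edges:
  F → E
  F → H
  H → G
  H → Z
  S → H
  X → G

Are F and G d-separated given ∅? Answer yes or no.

No — F and G are d-connected given ∅.

Bayes-Ball from F | ∅ reaches {E,G,H,Z}.
G ∈ reach(F|∅) ⇒ F ⊥̸ G | ∅.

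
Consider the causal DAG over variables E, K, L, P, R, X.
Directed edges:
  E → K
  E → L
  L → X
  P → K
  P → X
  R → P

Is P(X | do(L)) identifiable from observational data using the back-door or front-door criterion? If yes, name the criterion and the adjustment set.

P(X|do(L)): backdoor, adjust for ∅.

desc(L)\{L}={X}; candidates ⊆ {E,K,P,R}.
∅: L⊥X given ∅ in G with L→· removed — back-door holds.
P(X|do(L)) = P(X|L) — no adjustment needed.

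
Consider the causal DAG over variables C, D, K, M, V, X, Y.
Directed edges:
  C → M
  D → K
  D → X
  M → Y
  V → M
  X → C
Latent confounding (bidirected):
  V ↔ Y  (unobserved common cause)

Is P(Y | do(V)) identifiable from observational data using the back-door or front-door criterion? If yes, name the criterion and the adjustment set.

P(Y|do(V)): frontdoor, adjust for {M}.

desc(V)\{V}={M,Y}; candidates ⊆ {C,D,K,X}.
V↔Y: latent back-door arc(s) into V.
size 0: {}; under {} V still reaches {Y} ∋ Y.
size 1: {C}, {D}, {K} …(+1); under {C} V still reaches {Y} ∋ Y.
size 2: {C,D}, {C,K}, {C,X} …(+3); under {C,D} V still reaches {Y} ∋ Y.
V↔Y cannot be blocked by any observed set — no back-door set.
{M}: (i) intercepts every directed V→Y path; (ii) no back-door V→{M}; (iii) {V} blocks every back-door {M}→Y. Front-door holds.
P(Y|do(V)) = Σ_{M} P(M|V) Σ_{V'} P(Y|M,V')P(V').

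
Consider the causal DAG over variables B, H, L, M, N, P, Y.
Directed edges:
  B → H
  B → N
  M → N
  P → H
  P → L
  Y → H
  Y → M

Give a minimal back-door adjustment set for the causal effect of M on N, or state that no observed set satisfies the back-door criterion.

desc(M)\{M}={N}; candidates ⊆ {B,H,L,P,Y}.
∅: M⊥N given ∅ in G with M→· removed — back-door holds.

M→N: minimal back-door set ∅.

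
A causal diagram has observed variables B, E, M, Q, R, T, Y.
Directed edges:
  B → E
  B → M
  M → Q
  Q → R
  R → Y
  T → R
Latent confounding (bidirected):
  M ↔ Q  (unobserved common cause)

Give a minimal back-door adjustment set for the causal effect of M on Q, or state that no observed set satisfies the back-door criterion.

desc(M)\{M}={Q,R,Y}; candidates ⊆ {B,E,T}.
M↔Q: latent back-door arc(s) into M.
size 0: {}; under {} M still reaches {B,E,Q,R,Y} ∋ Q.
size 1: {B}, {E}, {T}; under {B} M still reaches {Q,R,Y} ∋ Q.
size 2: {B,E}, {B,T}, {E,T}; under {B,E} M still reaches {Q,R,Y} ∋ Q.
M↔Q cannot be blocked by any observed set — no back-door set.

M→Q: no observed back-door set.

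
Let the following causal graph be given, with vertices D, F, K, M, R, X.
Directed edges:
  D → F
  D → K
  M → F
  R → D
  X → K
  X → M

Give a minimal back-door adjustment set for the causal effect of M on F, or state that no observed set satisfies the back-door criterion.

desc(M)\{M}={F}; candidates ⊆ {D,K,R,X}.
∅: M⊥F given ∅ in G with M→· removed — back-door holds.

M→F: minimal back-door set ∅.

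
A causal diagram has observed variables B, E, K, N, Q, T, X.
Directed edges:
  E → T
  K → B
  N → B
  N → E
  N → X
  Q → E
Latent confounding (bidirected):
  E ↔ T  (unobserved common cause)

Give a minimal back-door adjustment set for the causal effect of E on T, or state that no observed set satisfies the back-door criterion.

desc(E)\{E}={T}; candidates ⊆ {B,K,N,Q,X}.
E↔T: latent back-door arc(s) into E.
size 0: {}; under {} E still reaches {B,N,Q,T,X} ∋ T.
size 1: {B}, {K}, {N} …(+2); under {B} E still reaches {K,N,Q,T,X} ∋ T.
size 2: {B,K}, {B,N}, {B,Q} …(+7); under {B,K} E still reaches {N,Q,T,X} ∋ T.
E↔T cannot be blocked by any observed set — no back-door set.

E→T: no observed back-door set.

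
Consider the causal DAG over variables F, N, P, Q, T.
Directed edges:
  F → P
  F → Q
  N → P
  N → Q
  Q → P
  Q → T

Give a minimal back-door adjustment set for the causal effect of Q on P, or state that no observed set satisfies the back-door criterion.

Q→P: minimal back-door set {F, N}.

desc(Q)\{Q}={P,T}; candidates ⊆ {F,N}.
size 0: {}; under {} Q still reaches {F,N,P} ∋ P.
size 1: {F}, {N}; under {F} Q still reaches {N,P} ∋ P.
{F,N}: Q⊥P given {F,N} in G with Q→· removed — back-door holds.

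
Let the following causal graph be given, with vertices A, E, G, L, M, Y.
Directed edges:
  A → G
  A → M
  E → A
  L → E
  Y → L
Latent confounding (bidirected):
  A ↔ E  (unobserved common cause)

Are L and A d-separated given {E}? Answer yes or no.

Bayes-Ball from L | {E} reaches {A,G,M,Y}.
A ∈ reach(L|{E}) ⇒ L ⊥̸ A | {E}.

No — L and A are d-connected given {E}.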